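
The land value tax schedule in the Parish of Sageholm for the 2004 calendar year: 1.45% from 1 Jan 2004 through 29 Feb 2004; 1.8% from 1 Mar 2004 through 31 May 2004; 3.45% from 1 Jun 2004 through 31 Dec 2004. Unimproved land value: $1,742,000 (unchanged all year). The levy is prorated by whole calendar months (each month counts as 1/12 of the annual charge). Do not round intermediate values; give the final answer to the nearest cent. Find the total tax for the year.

$47,106.58

1 Jan – 29 Feb 2004: 2 months at 1.45% → $1,742,000 × 1.45% × 2/12 = $4,209.8333
1 Mar – 31 May 2004: 3 months at 1.8% → $1,742,000 × 1.8% × 3/12 = $7,839.0000
1 Jun – 31 Dec 2004: 7 months at 3.45% → $1,742,000 × 3.45% × 7/12 = $35,057.7500
Total = $47,106.5833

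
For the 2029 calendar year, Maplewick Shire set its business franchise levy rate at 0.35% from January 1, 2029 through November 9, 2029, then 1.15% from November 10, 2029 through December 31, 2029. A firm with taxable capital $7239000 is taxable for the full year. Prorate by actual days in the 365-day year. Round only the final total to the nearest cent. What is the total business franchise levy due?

$33586.98

January 1 – November 9, 2029: 313 days at 0.35% → $7239000 × 0.35% × 313/365 = $21726.9164
November 10 – December 31, 2029: 52 days at 1.15% → $7239000 × 1.15% × 52/365 = $11860.0603
Total = $33586.9767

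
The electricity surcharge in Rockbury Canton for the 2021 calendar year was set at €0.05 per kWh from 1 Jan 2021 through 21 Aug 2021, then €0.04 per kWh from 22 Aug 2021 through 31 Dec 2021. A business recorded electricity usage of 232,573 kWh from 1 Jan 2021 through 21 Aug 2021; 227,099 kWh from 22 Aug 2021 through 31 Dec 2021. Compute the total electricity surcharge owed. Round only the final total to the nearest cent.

€20,712.61

1 Jan – 21 Aug 2021: 232,573 kWh at €0.05/kWh → €11,628.65
22 Aug – 31 Dec 2021: 227,099 kWh at €0.04/kWh → €9,083.96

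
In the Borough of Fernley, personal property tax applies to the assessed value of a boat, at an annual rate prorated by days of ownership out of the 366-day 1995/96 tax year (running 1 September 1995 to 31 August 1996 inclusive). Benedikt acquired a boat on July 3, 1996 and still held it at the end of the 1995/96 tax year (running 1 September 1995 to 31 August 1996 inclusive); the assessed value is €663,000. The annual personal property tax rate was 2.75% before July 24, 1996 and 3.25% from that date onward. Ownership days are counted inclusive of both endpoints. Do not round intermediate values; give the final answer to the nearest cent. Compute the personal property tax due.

€3,342.17

July 3 – July 23, 1996: 21 days at 2.75% → €663,000 × 2.75% × 21/366 = €1,046.1270
July 24 – August 31, 1996: 39 days at 3.25% → €663,000 × 3.25% × 39/366 = €2,296.0451
Total = €3,342.1721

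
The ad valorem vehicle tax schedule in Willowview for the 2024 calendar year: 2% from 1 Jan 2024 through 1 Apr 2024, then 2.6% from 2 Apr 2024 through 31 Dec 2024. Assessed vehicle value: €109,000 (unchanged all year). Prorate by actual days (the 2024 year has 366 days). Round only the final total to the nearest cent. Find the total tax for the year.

€2,669.61

1 Jan – 1 Apr 2024: 92 days at 2% → €109,000 × 2% × 92/366 = €547.9781
2 Apr – 31 Dec 2024: 274 days at 2.6% → €109,000 × 2.6% × 274/366 = €2,121.6284
Total = €2,669.6066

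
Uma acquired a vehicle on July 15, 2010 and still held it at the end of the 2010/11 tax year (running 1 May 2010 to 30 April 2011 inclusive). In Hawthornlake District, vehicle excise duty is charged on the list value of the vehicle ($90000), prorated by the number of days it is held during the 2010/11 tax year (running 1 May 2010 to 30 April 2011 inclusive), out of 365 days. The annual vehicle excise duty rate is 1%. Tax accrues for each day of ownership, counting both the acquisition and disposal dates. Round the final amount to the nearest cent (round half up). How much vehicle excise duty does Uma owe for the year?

Days held (July 15, 2010 – April 30, 2011): 290 out of 365
Tax = $90000 × 1% × 290/365 = $715.0685

$715.07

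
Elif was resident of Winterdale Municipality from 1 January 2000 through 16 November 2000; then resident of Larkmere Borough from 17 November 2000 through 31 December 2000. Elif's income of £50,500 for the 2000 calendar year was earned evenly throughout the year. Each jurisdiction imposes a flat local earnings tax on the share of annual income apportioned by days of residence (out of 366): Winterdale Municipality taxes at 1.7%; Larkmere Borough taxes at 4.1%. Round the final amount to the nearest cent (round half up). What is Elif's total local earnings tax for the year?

£1,007.52

Winterdale Municipality, 1 January – 16 November 2000: 321 days → £50,500 × 1.7% × 321/366 = £752.9467
Larkmere Borough, 17 November – 31 December 2000: 45 days → £50,500 × 4.1% × 45/366 = £254.5697
Total = £1,007.5164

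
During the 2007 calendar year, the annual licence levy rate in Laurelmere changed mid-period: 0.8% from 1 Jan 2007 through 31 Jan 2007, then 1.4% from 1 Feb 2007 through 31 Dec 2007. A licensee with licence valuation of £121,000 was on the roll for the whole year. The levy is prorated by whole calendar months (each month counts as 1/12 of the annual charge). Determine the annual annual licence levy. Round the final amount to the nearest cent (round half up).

1 Jan – 31 Jan 2007: 1 month at 0.8% → £121,000 × 0.8% × 1/12 = £80.6667
1 Feb – 31 Dec 2007: 11 months at 1.4% → £121,000 × 1.4% × 11/12 = £1,552.8333
Total = £1,633.5000

£1,633.50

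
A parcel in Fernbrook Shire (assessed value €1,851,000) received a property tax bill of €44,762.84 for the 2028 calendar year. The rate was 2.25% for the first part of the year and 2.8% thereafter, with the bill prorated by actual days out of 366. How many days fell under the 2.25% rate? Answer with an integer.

Let d = days at the first rate; then 366 − d days at the second rate.
€1,851,000 × [2.25%·d + 2.8%·(366−d)] / 366 = €44,762.84
Solving gives d = 254, so the new rate took effect on 11 September 2028.

254 days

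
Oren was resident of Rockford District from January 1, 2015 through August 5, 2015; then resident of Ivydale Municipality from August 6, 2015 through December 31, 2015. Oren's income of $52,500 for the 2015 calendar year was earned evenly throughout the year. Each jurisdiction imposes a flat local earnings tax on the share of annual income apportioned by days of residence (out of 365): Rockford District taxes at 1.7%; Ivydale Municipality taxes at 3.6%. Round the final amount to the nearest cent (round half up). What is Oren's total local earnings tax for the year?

$1,296.97

Rockford District, January 1 – August 5, 2015: 217 days → $52,500 × 1.7% × 217/365 = $530.6096
Ivydale Municipality, August 6 – December 31, 2015: 148 days → $52,500 × 3.6% × 148/365 = $766.3562
Total = $1,296.9658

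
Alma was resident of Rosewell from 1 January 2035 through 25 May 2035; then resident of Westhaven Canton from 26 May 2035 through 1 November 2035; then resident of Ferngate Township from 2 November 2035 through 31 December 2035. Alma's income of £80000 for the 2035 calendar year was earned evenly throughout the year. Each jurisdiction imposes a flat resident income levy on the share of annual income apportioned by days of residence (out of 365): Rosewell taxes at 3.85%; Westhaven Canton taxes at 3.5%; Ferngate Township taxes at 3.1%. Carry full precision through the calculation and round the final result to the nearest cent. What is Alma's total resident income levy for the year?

Rosewell, 1 January – 25 May 2035: 145 days → £80000 × 3.85% × 145/365 = £1223.5616
Westhaven Canton, 26 May – 1 November 2035: 160 days → £80000 × 3.5% × 160/365 = £1227.3973
Ferngate Township, 2 November – 31 December 2035: 60 days → £80000 × 3.1% × 60/365 = £407.6712
Total = £2858.6301

£2858.63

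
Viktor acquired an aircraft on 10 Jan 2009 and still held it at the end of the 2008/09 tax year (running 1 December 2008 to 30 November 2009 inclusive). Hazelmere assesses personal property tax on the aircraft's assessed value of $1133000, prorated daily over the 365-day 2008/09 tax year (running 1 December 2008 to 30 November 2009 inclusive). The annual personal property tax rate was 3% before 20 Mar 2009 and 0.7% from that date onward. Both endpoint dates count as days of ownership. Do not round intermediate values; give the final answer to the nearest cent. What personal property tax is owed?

10 Jan – 19 Mar 2009: 69 days at 3% → $1133000 × 3% × 69/365 = $6425.5068
20 Mar – 30 Nov 2009: 256 days at 0.7% → $1133000 × 0.7% × 256/365 = $5562.5644
Total = $11988.0712

$11988.07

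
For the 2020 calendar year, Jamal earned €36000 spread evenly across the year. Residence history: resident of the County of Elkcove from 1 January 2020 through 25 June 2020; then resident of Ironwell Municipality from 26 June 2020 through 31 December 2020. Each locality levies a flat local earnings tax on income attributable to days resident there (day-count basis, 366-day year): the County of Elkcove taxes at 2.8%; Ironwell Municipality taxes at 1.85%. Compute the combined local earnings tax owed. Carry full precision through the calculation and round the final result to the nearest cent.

The County of Elkcove, 1 January – 25 June 2020: 177 days → €36000 × 2.8% × 177/366 = €487.4754
Ironwell Municipality, 26 June – 31 December 2020: 189 days → €36000 × 1.85% × 189/366 = €343.9180
Total = €831.3934

€831.39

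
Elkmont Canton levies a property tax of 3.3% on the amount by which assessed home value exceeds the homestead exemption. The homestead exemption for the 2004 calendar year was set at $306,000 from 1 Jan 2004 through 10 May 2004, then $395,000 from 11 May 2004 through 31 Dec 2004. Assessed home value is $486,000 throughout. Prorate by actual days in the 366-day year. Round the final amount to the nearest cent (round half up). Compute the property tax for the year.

$4,054.22

1 Jan – 10 May 2004: 131 days, exemption $306,000 → ($486,000 − $306,000) × 3.3% × 131/366 = $2,126.0656
11 May – 31 Dec 2004: 235 days, exemption $395,000 → ($486,000 − $395,000) × 3.3% × 235/366 = $1,928.1557
Total = $4,054.2213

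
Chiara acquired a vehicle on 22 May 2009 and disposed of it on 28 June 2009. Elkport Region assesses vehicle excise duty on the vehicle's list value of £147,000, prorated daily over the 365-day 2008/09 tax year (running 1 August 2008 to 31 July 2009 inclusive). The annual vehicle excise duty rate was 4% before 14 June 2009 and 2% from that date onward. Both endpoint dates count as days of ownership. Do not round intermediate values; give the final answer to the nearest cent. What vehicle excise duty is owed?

£491.34

22 May – 13 June 2009: 23 days at 4% → £147,000 × 4% × 23/365 = £370.5205
14 June – 28 June 2009: 15 days at 2% → £147,000 × 2% × 15/365 = £120.8219
Total = £491.3425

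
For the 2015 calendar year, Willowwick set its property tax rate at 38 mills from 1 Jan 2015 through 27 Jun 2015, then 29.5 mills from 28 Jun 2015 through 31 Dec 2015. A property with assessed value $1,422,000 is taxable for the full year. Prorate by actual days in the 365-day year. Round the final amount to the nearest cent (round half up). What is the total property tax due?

1 Jan – 27 Jun 2015: 178 days at 38 mills → $1,422,000 × 3.8% × 178/365 = $26,351.8027
28 Jun – 31 Dec 2015: 187 days at 29.5 mills → $1,422,000 × 2.95% × 187/365 = $21,491.6795
Total = $47,843.4822

$47,843.48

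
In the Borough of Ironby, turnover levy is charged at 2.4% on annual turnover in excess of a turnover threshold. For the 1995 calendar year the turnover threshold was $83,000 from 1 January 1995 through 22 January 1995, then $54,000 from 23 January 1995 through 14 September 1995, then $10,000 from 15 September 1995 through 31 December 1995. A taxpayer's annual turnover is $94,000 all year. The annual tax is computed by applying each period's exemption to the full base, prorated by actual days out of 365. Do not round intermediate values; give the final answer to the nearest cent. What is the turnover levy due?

$1,230.51

1 January – 22 January 1995: 22 days, exemption $83,000 → ($94,000 − $83,000) × 2.4% × 22/365 = $15.9123
23 January – 14 September 1995: 235 days, exemption $54,000 → ($94,000 − $54,000) × 2.4% × 235/365 = $618.0822
15 September – 31 December 1995: 108 days, exemption $10,000 → ($94,000 − $10,000) × 2.4% × 108/365 = $596.5151
Total = $1,230.5096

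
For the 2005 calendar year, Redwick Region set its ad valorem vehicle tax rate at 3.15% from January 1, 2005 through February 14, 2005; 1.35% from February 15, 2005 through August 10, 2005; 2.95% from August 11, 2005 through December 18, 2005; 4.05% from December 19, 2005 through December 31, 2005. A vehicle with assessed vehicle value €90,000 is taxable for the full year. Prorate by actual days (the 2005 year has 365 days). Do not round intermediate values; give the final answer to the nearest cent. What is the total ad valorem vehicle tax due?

January 1 – February 14, 2005: 45 days at 3.15% → €90,000 × 3.15% × 45/365 = €349.5205
February 15 – August 10, 2005: 177 days at 1.35% → €90,000 × 1.35% × 177/365 = €589.1918
August 11 – December 18, 2005: 130 days at 2.95% → €90,000 × 2.95% × 130/365 = €945.6164
December 19 – December 31, 2005: 13 days at 4.05% → €90,000 × 4.05% × 13/365 = €129.8219
Total = €2,014.1507

€2,014.15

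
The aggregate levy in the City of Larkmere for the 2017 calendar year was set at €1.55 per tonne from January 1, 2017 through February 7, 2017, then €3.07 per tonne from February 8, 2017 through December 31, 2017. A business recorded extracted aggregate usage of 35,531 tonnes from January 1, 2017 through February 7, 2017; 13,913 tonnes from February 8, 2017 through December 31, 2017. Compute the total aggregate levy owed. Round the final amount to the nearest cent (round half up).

€97785.96

January 1 – February 7, 2017: 35,531 tonnes at €1.55/tonne → €55073.05
February 8 – December 31, 2017: 13,913 tonnes at €3.07/tonne → €42712.91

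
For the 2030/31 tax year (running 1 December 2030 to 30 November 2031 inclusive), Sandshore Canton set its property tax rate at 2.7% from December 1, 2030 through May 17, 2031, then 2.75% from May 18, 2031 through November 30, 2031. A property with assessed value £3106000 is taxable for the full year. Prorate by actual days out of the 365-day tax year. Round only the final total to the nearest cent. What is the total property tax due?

December 1, 2030 – May 17, 2031: 168 days at 2.7% → £3106000 × 2.7% × 168/365 = £38599.4959
May 18 – November 30, 2031: 197 days at 2.75% → £3106000 × 2.75% × 197/365 = £46100.6986
Total = £84700.1945

£84700.19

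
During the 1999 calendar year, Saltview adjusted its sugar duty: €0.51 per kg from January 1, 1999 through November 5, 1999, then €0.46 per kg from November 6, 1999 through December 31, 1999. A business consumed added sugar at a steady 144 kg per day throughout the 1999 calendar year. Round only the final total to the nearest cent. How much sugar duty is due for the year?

January 1 – November 5, 1999: 309 days × 144 kg/day = 44,496 kg at €0.51/kg → €22,692.96
November 6 – December 31, 1999: 56 days × 144 kg/day = 8,064 kg at €0.46/kg → €3,709.44

€26,402.40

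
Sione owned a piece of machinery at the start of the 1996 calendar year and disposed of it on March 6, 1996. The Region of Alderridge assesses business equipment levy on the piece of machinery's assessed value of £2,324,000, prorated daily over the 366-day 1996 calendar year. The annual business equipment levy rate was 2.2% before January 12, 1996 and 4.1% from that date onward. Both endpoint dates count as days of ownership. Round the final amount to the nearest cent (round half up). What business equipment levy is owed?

£15,855.27

January 1 – January 11, 1996: 11 days at 2.2% → £2,324,000 × 2.2% × 11/366 = £1,536.6339
January 12 – March 6, 1996: 55 days at 4.1% → £2,324,000 × 4.1% × 55/366 = £14,318.6339
Total = £15,855.2678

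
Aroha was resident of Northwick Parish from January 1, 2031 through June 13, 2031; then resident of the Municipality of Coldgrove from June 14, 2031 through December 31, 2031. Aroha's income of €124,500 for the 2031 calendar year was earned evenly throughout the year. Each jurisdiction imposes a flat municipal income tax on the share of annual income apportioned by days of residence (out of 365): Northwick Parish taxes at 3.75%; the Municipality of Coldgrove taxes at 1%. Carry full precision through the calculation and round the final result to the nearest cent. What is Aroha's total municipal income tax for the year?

Northwick Parish, January 1 – June 13, 2031: 164 days → €124,500 × 3.75% × 164/365 = €2,097.7397
The Municipality of Coldgrove, June 14 – December 31, 2031: 201 days → €124,500 × 1% × 201/365 = €685.6027
Total = €2,783.3425

€2,783.34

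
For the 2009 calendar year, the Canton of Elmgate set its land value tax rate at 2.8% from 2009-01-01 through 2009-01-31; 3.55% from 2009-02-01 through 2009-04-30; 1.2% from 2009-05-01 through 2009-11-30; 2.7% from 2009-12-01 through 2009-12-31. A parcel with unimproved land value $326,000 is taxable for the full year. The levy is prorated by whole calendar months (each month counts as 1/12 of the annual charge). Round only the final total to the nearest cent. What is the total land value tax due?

2009-01-01 to 2009-01-31: 1 month at 2.8% → $326,000 × 2.8% × 1/12 = $760.6667
2009-02-01 to 2009-04-30: 3 months at 3.55% → $326,000 × 3.55% × 3/12 = $2,893.2500
2009-05-01 to 2009-11-30: 7 months at 1.2% → $326,000 × 1.2% × 7/12 = $2,282.0000
2009-12-01 to 2009-12-31: 1 month at 2.7% → $326,000 × 2.7% × 1/12 = $733.5000
Total = $6,669.4167

$6,669.42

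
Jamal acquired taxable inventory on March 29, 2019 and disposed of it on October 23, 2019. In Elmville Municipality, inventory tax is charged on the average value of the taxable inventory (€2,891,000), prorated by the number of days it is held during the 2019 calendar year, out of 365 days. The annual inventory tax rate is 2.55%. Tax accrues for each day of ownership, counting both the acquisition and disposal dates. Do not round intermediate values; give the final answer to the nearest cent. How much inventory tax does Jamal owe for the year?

Days held (March 29 – October 23, 2019): 209 out of 365
Tax = €2,891,000 × 2.55% × 209/365 = €42,212.5603

€42,212.56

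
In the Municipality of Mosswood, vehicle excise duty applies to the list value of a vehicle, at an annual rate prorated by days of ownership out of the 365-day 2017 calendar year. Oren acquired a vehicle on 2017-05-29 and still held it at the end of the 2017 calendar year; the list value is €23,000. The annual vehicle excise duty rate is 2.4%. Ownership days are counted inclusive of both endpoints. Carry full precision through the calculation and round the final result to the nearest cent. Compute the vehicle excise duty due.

Days held (2017-05-29 to 2017-12-31): 217 out of 365
Tax = €23,000 × 2.4% × 217/365 = €328.1753

€328.18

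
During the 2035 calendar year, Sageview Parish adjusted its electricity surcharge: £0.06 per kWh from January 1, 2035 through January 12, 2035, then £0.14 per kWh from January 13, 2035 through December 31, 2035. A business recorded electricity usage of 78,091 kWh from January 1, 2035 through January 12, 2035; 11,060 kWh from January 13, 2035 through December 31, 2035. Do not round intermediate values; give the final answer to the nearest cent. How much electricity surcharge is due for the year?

January 1 – January 12, 2035: 78,091 kWh at £0.06/kWh → £4,685.46
January 13 – December 31, 2035: 11,060 kWh at £0.14/kWh → £1,548.40

£6,233.86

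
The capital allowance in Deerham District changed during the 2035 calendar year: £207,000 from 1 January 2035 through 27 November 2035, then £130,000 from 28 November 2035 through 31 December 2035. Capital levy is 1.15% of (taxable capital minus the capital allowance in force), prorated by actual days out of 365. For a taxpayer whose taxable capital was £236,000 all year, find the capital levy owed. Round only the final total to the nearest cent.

1 January – 27 November 2035: 331 days, exemption £207,000 → (£236,000 − £207,000) × 1.15% × 331/365 = £302.4342
28 November – 31 December 2035: 34 days, exemption £130,000 → (£236,000 − £130,000) × 1.15% × 34/365 = £113.5507
Total = £415.9849

£415.98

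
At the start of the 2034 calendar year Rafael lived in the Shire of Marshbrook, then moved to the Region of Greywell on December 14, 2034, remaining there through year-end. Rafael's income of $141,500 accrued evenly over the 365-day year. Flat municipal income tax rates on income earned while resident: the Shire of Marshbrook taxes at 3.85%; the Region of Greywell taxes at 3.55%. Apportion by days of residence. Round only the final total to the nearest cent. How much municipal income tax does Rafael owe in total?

$5,426.82

The Shire of Marshbrook, January 1 – December 13, 2034: 347 days → $141,500 × 3.85% × 347/365 = $5,179.0938
The Region of Greywell, December 14 – December 31, 2034: 18 days → $141,500 × 3.55% × 18/365 = $247.7219
Total = $5,426.8158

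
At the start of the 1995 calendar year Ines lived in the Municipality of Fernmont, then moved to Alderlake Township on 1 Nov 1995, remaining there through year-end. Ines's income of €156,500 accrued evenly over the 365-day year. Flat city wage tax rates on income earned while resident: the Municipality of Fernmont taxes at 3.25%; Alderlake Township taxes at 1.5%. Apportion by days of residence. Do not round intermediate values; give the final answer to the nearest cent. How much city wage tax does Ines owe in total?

€4,628.54

The Municipality of Fernmont, 1 Jan – 31 Oct 1995: 304 days → €156,500 × 3.25% × 304/365 = €4,236.2192
Alderlake Township, 1 Nov – 31 Dec 1995: 61 days → €156,500 × 1.5% × 61/365 = €392.3219
Total = €4,628.5411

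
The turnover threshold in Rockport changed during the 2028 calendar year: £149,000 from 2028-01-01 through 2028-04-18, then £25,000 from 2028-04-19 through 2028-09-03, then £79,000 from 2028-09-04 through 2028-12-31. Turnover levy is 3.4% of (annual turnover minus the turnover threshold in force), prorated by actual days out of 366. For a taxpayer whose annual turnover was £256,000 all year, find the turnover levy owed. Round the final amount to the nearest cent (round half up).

2028-01-01 to 2028-04-18: 109 days, exemption £149,000 → (£256,000 − £149,000) × 3.4% × 109/366 = £1,083.4481
2028-04-19 to 2028-09-03: 138 days, exemption £25,000 → (£256,000 − £25,000) × 3.4% × 138/366 = £2,961.3443
2028-09-04 to 2028-12-31: 119 days, exemption £79,000 → (£256,000 − £79,000) × 3.4% × 119/366 = £1,956.6721
Total = £6,001.4645

£6,001.46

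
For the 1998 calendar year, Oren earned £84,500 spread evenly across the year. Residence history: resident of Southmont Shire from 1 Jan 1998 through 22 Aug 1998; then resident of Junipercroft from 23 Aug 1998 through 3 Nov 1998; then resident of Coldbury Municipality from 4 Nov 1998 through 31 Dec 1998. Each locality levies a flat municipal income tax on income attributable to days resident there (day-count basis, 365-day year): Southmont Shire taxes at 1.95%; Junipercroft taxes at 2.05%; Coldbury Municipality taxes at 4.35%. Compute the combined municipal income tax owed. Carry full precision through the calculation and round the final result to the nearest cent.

Southmont Shire, 1 Jan – 22 Aug 1998: 234 days → £84,500 × 1.95% × 234/365 = £1,056.3658
Junipercroft, 23 Aug – 3 Nov 1998: 73 days → £84,500 × 2.05% × 73/365 = £346.4500
Coldbury Municipality, 4 Nov – 31 Dec 1998: 58 days → £84,500 × 4.35% × 58/365 = £584.0918
Total = £1,986.9075

£1,986.91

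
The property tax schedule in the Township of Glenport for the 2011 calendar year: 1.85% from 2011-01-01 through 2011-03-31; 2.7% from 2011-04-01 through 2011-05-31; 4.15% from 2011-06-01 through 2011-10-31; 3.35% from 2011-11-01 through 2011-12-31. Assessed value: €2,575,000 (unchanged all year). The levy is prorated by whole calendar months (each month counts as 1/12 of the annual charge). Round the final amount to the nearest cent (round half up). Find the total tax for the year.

€82,400.00

2011-01-01 to 2011-03-31: 3 months at 1.85% → €2,575,000 × 1.85% × 3/12 = €11,909.3750
2011-04-01 to 2011-05-31: 2 months at 2.7% → €2,575,000 × 2.7% × 2/12 = €11,587.5000
2011-06-01 to 2011-10-31: 5 months at 4.15% → €2,575,000 × 4.15% × 5/12 = €44,526.0417
2011-11-01 to 2011-12-31: 2 months at 3.35% → €2,575,000 × 3.35% × 2/12 = €14,377.0833
Total = €82,400.0000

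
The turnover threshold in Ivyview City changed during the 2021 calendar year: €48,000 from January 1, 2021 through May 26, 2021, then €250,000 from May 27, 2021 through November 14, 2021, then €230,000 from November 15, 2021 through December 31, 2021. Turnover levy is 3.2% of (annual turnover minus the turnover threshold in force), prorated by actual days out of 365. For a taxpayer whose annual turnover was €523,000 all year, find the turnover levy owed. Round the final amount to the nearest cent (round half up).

January 1 – May 26, 2021: 146 days, exemption €48,000 → (€523,000 − €48,000) × 3.2% × 146/365 = €6,080.0000
May 27 – November 14, 2021: 172 days, exemption €250,000 → (€523,000 − €250,000) × 3.2% × 172/365 = €4,116.6904
November 15 – December 31, 2021: 47 days, exemption €230,000 → (€523,000 − €230,000) × 3.2% × 47/365 = €1,207.3205
Total = €11,404.0110

€11,404.01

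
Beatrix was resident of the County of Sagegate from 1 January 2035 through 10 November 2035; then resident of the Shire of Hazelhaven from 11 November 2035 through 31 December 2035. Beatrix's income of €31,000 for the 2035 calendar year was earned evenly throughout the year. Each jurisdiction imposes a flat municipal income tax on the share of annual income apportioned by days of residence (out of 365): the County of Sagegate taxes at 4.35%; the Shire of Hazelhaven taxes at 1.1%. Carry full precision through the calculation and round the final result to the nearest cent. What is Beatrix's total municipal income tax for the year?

€1,207.73

The County of Sagegate, 1 January – 10 November 2035: 314 days → €31,000 × 4.35% × 314/365 = €1,160.0795
The Shire of Hazelhaven, 11 November – 31 December 2035: 51 days → €31,000 × 1.1% × 51/365 = €47.6466
Total = €1,207.7260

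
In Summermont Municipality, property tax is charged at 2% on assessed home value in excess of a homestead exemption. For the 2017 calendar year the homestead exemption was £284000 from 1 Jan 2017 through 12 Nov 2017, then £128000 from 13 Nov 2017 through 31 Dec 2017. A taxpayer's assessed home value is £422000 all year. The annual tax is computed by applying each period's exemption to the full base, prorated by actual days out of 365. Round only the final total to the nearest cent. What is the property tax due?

1 Jan – 12 Nov 2017: 316 days, exemption £284000 → (£422000 − £284000) × 2% × 316/365 = £2389.4795
13 Nov – 31 Dec 2017: 49 days, exemption £128000 → (£422000 − £128000) × 2% × 49/365 = £789.3699
Total = £3178.8493

£3178.85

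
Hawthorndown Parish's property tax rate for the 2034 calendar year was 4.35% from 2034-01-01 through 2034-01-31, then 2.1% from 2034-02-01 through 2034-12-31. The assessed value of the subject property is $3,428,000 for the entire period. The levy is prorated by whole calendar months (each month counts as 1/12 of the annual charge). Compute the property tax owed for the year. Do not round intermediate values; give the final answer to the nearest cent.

$78,415.50

2034-01-01 to 2034-01-31: 1 month at 4.35% → $3,428,000 × 4.35% × 1/12 = $12,426.5000
2034-02-01 to 2034-12-31: 11 months at 2.1% → $3,428,000 × 2.1% × 11/12 = $65,989.0000
Total = $78,415.5000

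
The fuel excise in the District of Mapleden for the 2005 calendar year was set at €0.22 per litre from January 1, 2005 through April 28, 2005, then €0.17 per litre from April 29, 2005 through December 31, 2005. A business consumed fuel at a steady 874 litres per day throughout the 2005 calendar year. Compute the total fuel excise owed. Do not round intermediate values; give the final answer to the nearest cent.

€59,388.30

January 1 – April 28, 2005: 118 days × 874 litres/day = 103,132 litres at €0.22/litre → €22,689.04
April 29 – December 31, 2005: 247 days × 874 litres/day = 215,878 litres at €0.17/litre → €36,699.26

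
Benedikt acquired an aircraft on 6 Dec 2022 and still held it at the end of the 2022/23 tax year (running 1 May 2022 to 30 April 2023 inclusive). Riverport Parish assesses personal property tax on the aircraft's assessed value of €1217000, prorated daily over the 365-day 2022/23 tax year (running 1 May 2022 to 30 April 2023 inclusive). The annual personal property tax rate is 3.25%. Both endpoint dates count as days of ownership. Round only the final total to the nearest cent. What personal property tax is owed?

Days held (6 Dec 2022 – 30 Apr 2023): 146 out of 365
Tax = €1217000 × 3.25% × 146/365 = €15821.0000

€15821.00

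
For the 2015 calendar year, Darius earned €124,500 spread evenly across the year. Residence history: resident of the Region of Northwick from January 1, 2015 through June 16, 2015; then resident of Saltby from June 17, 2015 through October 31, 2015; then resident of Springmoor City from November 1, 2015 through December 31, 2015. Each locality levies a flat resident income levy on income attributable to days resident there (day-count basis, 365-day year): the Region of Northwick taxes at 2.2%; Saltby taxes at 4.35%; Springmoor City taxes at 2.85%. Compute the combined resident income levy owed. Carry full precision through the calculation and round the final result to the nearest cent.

€3,878.94

The Region of Northwick, January 1 – June 16, 2015: 167 days → €124,500 × 2.2% × 167/365 = €1,253.1863
Saltby, June 17 – October 31, 2015: 137 days → €124,500 × 4.35% × 137/365 = €2,032.7610
Springmoor City, November 1 – December 31, 2015: 61 days → €124,500 × 2.85% × 61/365 = €592.9952
Total = €3,878.9425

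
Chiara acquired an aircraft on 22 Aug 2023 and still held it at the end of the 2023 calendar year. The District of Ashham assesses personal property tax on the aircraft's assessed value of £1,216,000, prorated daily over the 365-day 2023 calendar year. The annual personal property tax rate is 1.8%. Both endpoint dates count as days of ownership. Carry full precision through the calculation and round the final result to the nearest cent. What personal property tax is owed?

£7,915.66

Days held (22 Aug – 31 Dec 2023): 132 out of 365
Tax = £1,216,000 × 1.8% × 132/365 = £7,915.6603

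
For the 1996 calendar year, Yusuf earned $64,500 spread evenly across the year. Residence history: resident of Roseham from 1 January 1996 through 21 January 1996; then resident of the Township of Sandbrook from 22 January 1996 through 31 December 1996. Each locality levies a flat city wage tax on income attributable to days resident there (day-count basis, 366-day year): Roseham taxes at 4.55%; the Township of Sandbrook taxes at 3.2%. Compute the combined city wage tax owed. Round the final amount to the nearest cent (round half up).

$2,113.96

Roseham, 1 January – 21 January 1996: 21 days → $64,500 × 4.55% × 21/366 = $168.3873
The Township of Sandbrook, 22 January – 31 December 1996: 345 days → $64,500 × 3.2% × 345/366 = $1,945.5738
Total = $2,113.9611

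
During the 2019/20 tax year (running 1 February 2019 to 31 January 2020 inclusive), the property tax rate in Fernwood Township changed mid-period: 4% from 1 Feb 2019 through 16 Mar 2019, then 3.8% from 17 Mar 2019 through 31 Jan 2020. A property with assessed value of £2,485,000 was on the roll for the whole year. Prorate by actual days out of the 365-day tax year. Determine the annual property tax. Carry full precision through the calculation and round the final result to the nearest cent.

£95,029.12

1 Feb – 16 Mar 2019: 44 days at 4% → £2,485,000 × 4% × 44/365 = £11,982.4658
17 Mar 2019 – 31 Jan 2020: 321 days at 3.8% → £2,485,000 × 3.8% × 321/365 = £83,046.6575
Total = £95,029.1233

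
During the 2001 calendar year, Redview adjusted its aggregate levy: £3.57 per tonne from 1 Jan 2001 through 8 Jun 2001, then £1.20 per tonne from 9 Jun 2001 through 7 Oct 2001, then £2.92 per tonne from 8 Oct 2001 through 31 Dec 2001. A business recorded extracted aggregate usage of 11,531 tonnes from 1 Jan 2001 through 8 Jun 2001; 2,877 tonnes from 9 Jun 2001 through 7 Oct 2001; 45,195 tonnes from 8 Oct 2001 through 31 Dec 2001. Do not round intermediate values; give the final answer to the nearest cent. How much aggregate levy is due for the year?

£176,587.47

1 Jan – 8 Jun 2001: 11,531 tonnes at £3.57/tonne → £41,165.67
9 Jun – 7 Oct 2001: 2,877 tonnes at £1.20/tonne → £3,452.40
8 Oct – 31 Dec 2001: 45,195 tonnes at £2.92/tonne → £131,969.40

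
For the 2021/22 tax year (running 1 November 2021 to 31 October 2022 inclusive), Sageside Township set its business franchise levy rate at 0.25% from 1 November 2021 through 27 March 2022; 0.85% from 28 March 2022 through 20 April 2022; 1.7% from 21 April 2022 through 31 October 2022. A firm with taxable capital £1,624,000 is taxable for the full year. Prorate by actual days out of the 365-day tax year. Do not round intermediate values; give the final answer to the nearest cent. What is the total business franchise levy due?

£17,216.62

1 November 2021 – 27 March 2022: 147 days at 0.25% → £1,624,000 × 0.25% × 147/365 = £1,635.1233
28 March – 20 April 2022: 24 days at 0.85% → £1,624,000 × 0.85% × 24/365 = £907.6603
21 April – 31 October 2022: 194 days at 1.7% → £1,624,000 × 1.7% × 194/365 = £14,673.8411
Total = £17,216.6247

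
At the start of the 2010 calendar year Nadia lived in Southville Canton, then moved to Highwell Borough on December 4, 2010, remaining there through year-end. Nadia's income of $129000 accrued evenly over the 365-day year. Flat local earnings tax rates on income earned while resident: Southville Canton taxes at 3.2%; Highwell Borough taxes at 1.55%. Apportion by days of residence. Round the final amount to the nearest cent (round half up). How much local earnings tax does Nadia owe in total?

Southville Canton, January 1 – December 3, 2010: 337 days → $129000 × 3.2% × 337/365 = $3811.3315
Highwell Borough, December 4 – December 31, 2010: 28 days → $129000 × 1.55% × 28/365 = $153.3863
Total = $3964.7178

$3964.72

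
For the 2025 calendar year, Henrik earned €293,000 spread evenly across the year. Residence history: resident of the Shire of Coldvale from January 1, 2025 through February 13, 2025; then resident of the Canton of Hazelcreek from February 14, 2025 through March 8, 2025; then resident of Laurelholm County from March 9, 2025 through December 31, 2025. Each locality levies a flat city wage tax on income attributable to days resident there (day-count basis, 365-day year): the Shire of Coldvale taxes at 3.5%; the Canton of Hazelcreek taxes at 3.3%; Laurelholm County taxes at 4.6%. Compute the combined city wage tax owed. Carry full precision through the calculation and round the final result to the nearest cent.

€12,849.45

The Shire of Coldvale, January 1 – February 13, 2025: 44 days → €293,000 × 3.5% × 44/365 = €1,236.2192
The Canton of Hazelcreek, February 14 – March 8, 2025: 23 days → €293,000 × 3.3% × 23/365 = €609.2795
Laurelholm County, March 9 – December 31, 2025: 298 days → €293,000 × 4.6% × 298/365 = €11,003.9562
Total = €12,849.4548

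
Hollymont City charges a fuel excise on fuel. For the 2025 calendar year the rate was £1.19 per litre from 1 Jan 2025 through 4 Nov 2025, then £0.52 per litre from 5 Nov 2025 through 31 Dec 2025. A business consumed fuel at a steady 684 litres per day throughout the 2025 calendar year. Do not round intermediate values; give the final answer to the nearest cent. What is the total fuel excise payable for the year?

£270,973.44

1 Jan – 4 Nov 2025: 308 days × 684 litres/day = 210,672 litres at £1.19/litre → £250,699.68
5 Nov – 31 Dec 2025: 57 days × 684 litres/day = 38,988 litres at £0.52/litre → £20,273.76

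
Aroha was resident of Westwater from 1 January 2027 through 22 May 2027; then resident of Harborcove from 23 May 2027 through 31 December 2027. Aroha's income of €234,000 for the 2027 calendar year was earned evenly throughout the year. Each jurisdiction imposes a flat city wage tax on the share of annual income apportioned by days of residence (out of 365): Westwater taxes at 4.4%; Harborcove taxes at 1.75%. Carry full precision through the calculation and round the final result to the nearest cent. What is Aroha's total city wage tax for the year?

Westwater, 1 January – 22 May 2027: 142 days → €234,000 × 4.4% × 142/365 = €4,005.5671
Harborcove, 23 May – 31 December 2027: 223 days → €234,000 × 1.75% × 223/365 = €2,501.8767
Total = €6,507.4438

€6,507.44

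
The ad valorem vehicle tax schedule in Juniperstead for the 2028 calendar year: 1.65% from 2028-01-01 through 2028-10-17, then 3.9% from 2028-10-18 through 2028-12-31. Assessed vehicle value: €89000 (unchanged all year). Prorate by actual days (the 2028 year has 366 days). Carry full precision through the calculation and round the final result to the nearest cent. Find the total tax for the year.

€1878.85

2028-01-01 to 2028-10-17: 291 days at 1.65% → €89000 × 1.65% × 291/366 = €1167.5779
2028-10-18 to 2028-12-31: 75 days at 3.9% → €89000 × 3.9% × 75/366 = €711.2705
Total = €1878.8484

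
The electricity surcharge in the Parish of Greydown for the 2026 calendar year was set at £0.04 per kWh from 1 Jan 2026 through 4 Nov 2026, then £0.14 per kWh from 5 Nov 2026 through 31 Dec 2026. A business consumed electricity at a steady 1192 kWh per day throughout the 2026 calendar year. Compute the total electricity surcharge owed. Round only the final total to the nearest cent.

1 Jan – 4 Nov 2026: 308 days × 1192 kWh/day = 367,136 kWh at £0.04/kWh → £14,685.44
5 Nov – 31 Dec 2026: 57 days × 1192 kWh/day = 67,944 kWh at £0.14/kWh → £9,512.16

£24,197.60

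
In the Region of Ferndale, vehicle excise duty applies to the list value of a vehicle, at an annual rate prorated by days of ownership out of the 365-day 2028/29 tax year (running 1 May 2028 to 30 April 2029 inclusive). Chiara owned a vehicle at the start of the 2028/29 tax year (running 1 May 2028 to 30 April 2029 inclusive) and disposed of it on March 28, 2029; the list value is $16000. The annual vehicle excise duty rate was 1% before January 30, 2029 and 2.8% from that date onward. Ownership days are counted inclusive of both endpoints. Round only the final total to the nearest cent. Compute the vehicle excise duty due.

May 1, 2028 – January 29, 2029: 274 days at 1% → $16000 × 1% × 274/365 = $120.1096
January 30 – March 28, 2029: 58 days at 2.8% → $16000 × 2.8% × 58/365 = $71.1890
Total = $191.2986

$191.30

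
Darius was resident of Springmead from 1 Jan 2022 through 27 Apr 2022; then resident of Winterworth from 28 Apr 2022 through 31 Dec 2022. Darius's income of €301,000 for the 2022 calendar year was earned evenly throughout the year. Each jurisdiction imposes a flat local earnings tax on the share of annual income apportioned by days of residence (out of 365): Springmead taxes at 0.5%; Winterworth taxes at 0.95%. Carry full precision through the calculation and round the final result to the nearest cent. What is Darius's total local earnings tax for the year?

€2,425.32

Springmead, 1 Jan – 27 Apr 2022: 117 days → €301,000 × 0.5% × 117/365 = €482.4247
Winterworth, 28 Apr – 31 Dec 2022: 248 days → €301,000 × 0.95% × 248/365 = €1,942.8932
Total = €2,425.3178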